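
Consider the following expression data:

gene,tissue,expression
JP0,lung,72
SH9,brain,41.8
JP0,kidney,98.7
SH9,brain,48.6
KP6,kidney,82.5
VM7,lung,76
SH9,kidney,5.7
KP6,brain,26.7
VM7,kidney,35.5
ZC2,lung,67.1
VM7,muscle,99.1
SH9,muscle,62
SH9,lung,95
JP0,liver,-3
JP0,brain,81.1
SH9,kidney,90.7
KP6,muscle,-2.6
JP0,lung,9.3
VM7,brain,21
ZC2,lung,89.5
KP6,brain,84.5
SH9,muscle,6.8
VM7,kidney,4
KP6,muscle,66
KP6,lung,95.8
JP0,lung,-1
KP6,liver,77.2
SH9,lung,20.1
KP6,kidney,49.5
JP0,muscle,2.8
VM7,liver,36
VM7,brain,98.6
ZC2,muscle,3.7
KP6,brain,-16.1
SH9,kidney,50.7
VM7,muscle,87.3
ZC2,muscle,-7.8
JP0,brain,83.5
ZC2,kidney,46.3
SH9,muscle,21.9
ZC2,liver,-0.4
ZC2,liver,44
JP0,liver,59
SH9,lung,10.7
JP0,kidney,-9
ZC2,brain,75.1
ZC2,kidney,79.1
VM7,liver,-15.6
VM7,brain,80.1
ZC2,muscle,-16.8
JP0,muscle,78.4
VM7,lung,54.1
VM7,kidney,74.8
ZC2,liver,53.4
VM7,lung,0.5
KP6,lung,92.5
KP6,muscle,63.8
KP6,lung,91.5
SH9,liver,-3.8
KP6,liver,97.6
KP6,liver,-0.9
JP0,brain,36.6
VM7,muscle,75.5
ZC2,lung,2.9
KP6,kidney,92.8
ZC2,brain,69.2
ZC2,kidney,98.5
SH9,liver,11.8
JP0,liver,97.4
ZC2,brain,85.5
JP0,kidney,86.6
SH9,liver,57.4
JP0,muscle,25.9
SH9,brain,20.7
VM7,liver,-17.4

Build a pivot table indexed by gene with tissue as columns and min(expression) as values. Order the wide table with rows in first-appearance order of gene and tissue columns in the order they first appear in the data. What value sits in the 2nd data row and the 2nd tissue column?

With rows in first-appearance order of gene, row 2 is gene=SH9. tissue columns in first-appearance order: lung, brain, kidney, muscle, liver; column 2 is brain.
Long rows with gene=SH9, tissue=brain: min(41.8, 48.6, 20.7) = 20.7.

20.7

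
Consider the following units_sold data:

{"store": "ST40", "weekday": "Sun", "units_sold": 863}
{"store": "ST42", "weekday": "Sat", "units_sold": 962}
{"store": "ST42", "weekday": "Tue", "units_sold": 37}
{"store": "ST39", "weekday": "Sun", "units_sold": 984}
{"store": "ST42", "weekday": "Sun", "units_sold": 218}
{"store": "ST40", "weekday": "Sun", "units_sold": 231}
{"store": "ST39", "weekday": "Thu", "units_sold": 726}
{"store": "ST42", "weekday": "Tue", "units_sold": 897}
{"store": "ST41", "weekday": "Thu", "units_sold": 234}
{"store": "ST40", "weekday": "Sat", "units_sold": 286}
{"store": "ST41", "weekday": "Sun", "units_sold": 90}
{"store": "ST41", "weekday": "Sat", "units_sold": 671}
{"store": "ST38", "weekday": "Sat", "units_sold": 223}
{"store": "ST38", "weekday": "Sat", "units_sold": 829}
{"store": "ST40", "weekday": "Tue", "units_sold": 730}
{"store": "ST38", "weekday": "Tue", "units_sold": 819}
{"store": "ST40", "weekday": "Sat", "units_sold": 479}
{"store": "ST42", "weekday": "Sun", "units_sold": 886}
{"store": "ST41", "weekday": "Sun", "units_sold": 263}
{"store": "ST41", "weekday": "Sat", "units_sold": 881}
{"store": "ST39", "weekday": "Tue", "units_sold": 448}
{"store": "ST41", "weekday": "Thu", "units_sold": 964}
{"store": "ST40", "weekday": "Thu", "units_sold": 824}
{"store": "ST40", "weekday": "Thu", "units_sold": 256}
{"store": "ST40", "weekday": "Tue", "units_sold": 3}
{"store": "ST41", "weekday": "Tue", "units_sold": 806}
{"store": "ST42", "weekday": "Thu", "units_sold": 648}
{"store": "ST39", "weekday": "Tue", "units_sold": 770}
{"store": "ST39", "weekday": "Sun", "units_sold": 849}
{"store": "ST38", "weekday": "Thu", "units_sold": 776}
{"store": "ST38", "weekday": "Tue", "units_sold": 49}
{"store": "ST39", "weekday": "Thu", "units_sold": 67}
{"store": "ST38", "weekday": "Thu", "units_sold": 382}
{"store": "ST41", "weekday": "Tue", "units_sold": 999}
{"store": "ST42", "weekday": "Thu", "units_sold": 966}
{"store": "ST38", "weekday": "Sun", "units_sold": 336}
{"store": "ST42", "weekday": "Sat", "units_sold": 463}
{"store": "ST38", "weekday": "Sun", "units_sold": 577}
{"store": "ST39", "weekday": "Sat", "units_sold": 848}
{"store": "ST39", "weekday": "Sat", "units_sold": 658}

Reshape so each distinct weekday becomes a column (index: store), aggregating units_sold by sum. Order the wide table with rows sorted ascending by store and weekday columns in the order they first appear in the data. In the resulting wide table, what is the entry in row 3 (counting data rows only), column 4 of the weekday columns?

With rows sorted ascending by store, row 3 is store=ST40. weekday columns in first-appearance order: Sun, Sat, Tue, Thu; column 4 is Thu.
Long rows with store=ST40, weekday=Thu: 824 + 256 = 1080.

1080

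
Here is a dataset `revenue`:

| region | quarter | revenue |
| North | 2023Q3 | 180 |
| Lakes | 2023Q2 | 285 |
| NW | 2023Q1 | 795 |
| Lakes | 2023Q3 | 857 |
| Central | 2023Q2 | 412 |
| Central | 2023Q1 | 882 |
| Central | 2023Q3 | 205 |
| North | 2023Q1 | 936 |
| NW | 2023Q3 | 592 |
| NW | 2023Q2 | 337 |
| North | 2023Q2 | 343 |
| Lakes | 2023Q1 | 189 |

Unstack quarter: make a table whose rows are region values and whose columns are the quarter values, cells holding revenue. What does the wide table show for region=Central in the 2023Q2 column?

Wide layout: rows indexed by region, columns are the 3 distinct quarter values (2023Q3, 2023Q2, 2023Q1).
Cell (region=Central, quarter=2023Q2) draws from the long row where region=Central and quarter=2023Q2, which has revenue=412.

412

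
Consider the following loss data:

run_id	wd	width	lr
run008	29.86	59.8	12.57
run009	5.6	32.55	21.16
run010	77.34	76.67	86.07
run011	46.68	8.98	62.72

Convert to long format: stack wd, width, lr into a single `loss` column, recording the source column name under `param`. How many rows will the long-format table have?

4 run_id values × 3 melted columns = 12 rows.

12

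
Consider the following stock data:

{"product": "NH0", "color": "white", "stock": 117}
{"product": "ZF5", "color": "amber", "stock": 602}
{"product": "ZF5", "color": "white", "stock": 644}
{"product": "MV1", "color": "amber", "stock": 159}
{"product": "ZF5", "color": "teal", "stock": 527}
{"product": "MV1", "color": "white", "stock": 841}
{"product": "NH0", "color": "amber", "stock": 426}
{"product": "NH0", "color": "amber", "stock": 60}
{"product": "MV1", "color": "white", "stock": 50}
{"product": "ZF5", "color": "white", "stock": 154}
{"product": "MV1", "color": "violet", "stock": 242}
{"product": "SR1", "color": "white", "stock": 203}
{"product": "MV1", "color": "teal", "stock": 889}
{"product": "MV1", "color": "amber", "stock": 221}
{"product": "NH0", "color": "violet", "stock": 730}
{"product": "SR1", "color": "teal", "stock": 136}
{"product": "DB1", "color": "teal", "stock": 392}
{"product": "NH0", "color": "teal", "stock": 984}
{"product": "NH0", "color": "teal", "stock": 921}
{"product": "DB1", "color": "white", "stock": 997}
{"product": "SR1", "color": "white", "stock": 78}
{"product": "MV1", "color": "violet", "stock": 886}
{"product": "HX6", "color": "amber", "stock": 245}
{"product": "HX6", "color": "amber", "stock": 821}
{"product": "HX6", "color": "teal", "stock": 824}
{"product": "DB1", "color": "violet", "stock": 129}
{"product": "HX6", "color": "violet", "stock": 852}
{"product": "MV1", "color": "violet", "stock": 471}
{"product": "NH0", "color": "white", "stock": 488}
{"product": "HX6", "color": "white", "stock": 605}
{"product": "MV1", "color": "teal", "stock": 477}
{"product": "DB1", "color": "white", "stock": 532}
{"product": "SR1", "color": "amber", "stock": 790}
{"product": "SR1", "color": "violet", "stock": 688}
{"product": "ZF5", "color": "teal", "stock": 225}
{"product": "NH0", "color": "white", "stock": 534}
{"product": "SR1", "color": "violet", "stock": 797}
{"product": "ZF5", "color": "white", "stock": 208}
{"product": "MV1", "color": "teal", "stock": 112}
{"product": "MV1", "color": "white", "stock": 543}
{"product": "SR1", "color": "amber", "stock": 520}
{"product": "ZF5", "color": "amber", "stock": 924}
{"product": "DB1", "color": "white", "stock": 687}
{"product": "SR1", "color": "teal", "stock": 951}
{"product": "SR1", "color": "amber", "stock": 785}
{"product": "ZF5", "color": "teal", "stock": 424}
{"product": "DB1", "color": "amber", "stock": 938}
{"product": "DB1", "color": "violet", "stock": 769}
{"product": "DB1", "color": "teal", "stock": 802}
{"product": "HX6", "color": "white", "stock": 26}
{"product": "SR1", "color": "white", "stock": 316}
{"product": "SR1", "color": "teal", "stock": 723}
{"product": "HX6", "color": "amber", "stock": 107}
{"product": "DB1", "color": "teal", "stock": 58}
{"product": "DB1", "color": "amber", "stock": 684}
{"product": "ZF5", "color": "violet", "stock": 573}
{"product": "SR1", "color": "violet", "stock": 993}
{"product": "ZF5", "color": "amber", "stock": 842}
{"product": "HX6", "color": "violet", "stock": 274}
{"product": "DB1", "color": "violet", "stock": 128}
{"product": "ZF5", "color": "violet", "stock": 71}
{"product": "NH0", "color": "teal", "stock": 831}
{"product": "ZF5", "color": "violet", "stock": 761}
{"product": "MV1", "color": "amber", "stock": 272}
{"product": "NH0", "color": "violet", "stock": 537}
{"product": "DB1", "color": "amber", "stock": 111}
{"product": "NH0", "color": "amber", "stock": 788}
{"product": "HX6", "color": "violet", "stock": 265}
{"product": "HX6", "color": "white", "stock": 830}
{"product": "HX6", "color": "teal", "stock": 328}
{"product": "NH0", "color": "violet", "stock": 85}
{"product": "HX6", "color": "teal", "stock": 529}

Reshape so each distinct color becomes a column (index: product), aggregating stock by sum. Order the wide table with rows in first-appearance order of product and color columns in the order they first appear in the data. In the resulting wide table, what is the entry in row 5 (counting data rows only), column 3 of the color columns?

1252

With rows in first-appearance order of product, row 5 is product=DB1. color columns in first-appearance order: white, amber, teal, violet; column 3 is teal.
Long rows with product=DB1, color=teal: 392 + 802 + 58 = 1252.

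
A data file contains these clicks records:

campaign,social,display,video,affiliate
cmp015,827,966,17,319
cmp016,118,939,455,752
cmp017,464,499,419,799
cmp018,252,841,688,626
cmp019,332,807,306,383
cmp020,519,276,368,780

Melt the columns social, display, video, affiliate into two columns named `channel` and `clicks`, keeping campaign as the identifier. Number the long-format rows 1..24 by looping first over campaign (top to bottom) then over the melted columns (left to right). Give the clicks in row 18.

807

24 rows total (6 × 4). Row 18: index ⌊(18-1)/4⌋ = 4 into campaign → cmp019; (18-1) mod 4 = 1 into the melted columns → display.
So row 18 is (cmp019, display, 807); clicks = 807.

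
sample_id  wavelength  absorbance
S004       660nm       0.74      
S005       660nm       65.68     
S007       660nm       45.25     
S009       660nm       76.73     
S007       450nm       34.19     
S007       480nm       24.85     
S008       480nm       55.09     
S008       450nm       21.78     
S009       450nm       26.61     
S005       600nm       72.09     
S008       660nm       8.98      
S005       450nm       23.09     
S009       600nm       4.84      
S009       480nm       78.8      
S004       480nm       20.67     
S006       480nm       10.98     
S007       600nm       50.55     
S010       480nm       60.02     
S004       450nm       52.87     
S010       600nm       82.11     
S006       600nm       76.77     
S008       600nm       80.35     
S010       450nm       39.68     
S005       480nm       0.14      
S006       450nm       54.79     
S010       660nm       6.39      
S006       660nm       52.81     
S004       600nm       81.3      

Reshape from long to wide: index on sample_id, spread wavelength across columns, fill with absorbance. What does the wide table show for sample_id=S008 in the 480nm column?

55.09

Wide layout: rows indexed by sample_id, columns are the 4 distinct wavelength values (660nm, 450nm, 480nm, 600nm).
Cell (sample_id=S008, wavelength=480nm) draws from the long row where sample_id=S008 and wavelength=480nm, which has absorbance=55.09.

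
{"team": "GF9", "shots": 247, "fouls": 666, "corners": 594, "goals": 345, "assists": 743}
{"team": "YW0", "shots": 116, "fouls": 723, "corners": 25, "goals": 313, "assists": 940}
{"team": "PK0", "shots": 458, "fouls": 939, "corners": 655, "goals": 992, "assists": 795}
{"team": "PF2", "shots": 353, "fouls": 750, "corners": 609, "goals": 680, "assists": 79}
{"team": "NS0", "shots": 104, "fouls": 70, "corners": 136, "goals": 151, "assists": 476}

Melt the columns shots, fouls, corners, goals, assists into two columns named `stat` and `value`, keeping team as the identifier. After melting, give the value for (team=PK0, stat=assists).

795

Unpivoting turns each (team, wide-column) pair into one long row.
The wide cell at row PK0, column assists holds 795, so the long row (PK0, assists) has value=795.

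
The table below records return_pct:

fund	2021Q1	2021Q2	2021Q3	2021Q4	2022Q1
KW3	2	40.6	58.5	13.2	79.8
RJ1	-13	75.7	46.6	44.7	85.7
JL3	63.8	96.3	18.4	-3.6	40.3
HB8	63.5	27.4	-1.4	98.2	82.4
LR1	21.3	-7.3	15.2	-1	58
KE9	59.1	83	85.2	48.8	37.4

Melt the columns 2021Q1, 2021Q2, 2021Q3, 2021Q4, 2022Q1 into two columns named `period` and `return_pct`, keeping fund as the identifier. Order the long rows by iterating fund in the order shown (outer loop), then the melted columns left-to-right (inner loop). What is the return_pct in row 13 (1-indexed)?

30 rows total (6 × 5). Row 13: index ⌊(13-1)/5⌋ = 2 into fund → JL3; (13-1) mod 5 = 2 into the melted columns → 2021Q3.
So row 13 is (JL3, 2021Q3, 18.4); return_pct = 18.4.

18.4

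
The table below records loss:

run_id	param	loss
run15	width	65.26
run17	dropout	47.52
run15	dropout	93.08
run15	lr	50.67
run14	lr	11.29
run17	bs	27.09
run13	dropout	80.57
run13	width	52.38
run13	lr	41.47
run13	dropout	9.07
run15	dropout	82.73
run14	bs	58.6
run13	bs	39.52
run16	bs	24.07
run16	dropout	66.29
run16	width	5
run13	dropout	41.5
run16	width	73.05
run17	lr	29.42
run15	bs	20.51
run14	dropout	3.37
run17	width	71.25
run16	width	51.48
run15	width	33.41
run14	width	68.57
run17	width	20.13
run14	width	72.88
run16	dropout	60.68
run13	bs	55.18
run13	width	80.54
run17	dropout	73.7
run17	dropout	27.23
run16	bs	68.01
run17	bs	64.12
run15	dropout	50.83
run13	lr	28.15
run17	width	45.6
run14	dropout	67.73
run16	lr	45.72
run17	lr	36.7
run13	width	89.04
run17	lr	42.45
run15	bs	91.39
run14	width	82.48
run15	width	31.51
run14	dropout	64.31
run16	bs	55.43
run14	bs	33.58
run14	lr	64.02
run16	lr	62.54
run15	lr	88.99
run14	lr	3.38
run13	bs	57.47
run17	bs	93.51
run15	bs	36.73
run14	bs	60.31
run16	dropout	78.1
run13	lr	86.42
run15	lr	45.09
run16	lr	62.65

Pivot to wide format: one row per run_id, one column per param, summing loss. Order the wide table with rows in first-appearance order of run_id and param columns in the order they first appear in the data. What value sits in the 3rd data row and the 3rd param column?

78.69

With rows in first-appearance order of run_id, row 3 is run_id=run14. param columns in first-appearance order: width, dropout, lr, bs; column 3 is lr.
Long rows with run_id=run14, param=lr: 11.29 + 64.02 + 3.38 = 78.69.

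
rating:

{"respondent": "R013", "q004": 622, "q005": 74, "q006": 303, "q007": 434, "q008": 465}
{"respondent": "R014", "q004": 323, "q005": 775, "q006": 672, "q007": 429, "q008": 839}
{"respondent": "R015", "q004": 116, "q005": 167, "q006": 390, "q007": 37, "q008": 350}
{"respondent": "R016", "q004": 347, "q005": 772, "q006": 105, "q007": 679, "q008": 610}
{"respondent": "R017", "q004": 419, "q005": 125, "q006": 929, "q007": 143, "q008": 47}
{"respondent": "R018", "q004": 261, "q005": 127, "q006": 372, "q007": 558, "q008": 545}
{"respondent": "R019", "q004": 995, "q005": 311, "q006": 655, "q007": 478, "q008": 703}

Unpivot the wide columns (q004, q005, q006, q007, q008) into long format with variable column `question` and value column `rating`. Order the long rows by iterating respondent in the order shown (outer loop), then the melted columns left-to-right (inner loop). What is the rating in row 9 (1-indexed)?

429

35 rows total (7 × 5). Row 9: index ⌊(9-1)/5⌋ = 1 into respondent → R014; (9-1) mod 5 = 3 into the melted columns → q007.
So row 9 is (R014, q007, 429); rating = 429.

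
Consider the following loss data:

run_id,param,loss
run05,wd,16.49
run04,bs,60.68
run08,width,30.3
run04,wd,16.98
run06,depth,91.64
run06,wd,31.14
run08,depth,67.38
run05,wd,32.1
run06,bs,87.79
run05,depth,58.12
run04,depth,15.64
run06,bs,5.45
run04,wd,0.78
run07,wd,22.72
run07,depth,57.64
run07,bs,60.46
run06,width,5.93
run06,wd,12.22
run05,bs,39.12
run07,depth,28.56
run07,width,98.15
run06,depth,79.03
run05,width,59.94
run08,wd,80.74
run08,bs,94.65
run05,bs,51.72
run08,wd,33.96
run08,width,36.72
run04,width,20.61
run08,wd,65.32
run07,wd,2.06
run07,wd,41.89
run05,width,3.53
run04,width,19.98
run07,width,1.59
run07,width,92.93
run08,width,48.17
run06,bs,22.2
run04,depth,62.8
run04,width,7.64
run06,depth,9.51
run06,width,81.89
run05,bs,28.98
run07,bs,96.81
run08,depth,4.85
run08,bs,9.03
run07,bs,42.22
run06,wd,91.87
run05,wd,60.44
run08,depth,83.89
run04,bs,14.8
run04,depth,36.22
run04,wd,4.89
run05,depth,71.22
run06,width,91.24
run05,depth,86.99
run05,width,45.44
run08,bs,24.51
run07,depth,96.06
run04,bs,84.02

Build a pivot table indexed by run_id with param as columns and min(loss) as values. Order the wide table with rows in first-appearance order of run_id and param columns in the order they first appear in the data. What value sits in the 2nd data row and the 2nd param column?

With rows in first-appearance order of run_id, row 2 is run_id=run04. param columns in first-appearance order: wd, bs, width, depth; column 2 is bs.
Long rows with run_id=run04, param=bs: min(60.68, 14.8, 84.02) = 14.8.

14.8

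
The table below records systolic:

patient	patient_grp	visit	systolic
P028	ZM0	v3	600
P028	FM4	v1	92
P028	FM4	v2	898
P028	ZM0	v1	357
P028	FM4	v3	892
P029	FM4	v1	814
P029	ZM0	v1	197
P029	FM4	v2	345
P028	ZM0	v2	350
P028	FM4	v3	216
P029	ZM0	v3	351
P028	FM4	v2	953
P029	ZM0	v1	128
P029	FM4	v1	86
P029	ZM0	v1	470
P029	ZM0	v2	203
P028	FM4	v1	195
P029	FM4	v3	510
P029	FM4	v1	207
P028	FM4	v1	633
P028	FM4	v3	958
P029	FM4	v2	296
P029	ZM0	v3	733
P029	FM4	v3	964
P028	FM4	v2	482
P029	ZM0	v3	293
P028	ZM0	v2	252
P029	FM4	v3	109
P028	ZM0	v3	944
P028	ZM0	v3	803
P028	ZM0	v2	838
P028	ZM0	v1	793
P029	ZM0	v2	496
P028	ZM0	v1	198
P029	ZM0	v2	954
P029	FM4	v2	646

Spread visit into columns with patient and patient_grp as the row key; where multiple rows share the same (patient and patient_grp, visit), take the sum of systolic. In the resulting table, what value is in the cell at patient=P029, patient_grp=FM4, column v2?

1287

Rows with patient=P029, patient_grp=FM4 and visit=v2: systolic values are 345, 296, 646.
345 + 296 + 646 = 1287.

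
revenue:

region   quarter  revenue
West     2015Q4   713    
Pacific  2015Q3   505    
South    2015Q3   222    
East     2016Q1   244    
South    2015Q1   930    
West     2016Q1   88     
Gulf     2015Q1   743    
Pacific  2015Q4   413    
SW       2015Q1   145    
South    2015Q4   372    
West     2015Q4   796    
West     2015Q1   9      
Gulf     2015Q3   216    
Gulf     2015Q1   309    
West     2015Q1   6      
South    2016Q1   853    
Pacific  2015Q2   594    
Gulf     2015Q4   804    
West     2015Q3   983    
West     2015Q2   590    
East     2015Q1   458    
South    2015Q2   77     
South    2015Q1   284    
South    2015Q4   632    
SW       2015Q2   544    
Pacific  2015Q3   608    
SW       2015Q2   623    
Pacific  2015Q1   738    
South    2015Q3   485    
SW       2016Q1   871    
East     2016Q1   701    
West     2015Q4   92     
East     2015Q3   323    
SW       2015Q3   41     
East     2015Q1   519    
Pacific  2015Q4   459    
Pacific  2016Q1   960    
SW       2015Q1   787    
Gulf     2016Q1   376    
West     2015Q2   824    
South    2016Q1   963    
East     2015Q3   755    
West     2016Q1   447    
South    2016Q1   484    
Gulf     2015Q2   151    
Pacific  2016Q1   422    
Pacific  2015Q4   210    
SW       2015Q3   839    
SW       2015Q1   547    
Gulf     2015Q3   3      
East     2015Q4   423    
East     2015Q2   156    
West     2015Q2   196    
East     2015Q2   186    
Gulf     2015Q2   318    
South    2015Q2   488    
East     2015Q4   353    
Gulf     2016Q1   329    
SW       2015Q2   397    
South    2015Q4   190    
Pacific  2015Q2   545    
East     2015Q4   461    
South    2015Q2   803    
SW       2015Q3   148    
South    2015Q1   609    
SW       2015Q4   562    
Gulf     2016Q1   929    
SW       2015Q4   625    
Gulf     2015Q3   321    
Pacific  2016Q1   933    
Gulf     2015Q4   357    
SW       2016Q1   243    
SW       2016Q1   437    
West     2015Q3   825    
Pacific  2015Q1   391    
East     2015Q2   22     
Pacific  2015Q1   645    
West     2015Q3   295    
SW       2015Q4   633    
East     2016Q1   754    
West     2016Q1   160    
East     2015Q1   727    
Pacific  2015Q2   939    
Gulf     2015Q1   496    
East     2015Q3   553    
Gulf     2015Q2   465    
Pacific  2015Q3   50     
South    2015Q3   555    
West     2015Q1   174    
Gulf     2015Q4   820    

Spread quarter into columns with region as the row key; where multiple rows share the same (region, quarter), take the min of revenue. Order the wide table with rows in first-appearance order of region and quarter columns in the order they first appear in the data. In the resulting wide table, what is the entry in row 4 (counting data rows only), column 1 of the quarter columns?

With rows in first-appearance order of region, row 4 is region=East. quarter columns in first-appearance order: 2015Q4, 2015Q3, 2016Q1, 2015Q1, 2015Q2; column 1 is 2015Q4.
Long rows with region=East, quarter=2015Q4: min(423, 353, 461) = 353.

353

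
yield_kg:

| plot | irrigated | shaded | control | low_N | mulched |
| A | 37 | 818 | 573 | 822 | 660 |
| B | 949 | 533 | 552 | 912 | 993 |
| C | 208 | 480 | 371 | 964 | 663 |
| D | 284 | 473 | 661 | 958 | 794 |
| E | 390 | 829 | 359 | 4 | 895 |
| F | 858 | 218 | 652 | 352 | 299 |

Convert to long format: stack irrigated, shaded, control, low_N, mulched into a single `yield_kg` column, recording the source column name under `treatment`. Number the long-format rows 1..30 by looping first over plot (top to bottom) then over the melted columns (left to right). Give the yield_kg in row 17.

473

30 rows total (6 × 5). Row 17: index ⌊(17-1)/5⌋ = 3 into plot → D; (17-1) mod 5 = 1 into the melted columns → shaded.
So row 17 is (D, shaded, 473); yield_kg = 473.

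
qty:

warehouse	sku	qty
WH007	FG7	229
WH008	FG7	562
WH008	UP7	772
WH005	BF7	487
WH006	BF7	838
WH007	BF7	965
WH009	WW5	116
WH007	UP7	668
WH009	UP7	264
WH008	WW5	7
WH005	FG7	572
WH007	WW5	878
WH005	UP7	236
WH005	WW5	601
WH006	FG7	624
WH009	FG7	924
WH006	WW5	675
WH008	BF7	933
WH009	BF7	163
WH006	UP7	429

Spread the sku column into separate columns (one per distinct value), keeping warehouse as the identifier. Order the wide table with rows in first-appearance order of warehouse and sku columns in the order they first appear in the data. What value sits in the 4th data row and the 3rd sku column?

With rows in first-appearance order of warehouse, row 4 is warehouse=WH006. sku columns in first-appearance order: FG7, UP7, BF7, WW5; column 3 is BF7.
Long rows with warehouse=WH006, sku=BF7: qty = 838.

838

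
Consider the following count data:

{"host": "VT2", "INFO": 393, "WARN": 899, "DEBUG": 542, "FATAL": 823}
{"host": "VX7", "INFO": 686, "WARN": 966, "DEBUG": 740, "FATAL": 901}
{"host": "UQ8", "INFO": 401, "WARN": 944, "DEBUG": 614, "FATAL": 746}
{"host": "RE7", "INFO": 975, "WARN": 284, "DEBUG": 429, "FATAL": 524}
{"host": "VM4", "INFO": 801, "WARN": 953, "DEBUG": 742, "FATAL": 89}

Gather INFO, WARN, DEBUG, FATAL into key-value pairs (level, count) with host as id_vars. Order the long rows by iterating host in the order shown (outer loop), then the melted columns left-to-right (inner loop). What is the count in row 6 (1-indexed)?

20 rows total (5 × 4). Row 6: index ⌊(6-1)/4⌋ = 1 into host → VX7; (6-1) mod 4 = 1 into the melted columns → WARN.
So row 6 is (VX7, WARN, 966); count = 966.

966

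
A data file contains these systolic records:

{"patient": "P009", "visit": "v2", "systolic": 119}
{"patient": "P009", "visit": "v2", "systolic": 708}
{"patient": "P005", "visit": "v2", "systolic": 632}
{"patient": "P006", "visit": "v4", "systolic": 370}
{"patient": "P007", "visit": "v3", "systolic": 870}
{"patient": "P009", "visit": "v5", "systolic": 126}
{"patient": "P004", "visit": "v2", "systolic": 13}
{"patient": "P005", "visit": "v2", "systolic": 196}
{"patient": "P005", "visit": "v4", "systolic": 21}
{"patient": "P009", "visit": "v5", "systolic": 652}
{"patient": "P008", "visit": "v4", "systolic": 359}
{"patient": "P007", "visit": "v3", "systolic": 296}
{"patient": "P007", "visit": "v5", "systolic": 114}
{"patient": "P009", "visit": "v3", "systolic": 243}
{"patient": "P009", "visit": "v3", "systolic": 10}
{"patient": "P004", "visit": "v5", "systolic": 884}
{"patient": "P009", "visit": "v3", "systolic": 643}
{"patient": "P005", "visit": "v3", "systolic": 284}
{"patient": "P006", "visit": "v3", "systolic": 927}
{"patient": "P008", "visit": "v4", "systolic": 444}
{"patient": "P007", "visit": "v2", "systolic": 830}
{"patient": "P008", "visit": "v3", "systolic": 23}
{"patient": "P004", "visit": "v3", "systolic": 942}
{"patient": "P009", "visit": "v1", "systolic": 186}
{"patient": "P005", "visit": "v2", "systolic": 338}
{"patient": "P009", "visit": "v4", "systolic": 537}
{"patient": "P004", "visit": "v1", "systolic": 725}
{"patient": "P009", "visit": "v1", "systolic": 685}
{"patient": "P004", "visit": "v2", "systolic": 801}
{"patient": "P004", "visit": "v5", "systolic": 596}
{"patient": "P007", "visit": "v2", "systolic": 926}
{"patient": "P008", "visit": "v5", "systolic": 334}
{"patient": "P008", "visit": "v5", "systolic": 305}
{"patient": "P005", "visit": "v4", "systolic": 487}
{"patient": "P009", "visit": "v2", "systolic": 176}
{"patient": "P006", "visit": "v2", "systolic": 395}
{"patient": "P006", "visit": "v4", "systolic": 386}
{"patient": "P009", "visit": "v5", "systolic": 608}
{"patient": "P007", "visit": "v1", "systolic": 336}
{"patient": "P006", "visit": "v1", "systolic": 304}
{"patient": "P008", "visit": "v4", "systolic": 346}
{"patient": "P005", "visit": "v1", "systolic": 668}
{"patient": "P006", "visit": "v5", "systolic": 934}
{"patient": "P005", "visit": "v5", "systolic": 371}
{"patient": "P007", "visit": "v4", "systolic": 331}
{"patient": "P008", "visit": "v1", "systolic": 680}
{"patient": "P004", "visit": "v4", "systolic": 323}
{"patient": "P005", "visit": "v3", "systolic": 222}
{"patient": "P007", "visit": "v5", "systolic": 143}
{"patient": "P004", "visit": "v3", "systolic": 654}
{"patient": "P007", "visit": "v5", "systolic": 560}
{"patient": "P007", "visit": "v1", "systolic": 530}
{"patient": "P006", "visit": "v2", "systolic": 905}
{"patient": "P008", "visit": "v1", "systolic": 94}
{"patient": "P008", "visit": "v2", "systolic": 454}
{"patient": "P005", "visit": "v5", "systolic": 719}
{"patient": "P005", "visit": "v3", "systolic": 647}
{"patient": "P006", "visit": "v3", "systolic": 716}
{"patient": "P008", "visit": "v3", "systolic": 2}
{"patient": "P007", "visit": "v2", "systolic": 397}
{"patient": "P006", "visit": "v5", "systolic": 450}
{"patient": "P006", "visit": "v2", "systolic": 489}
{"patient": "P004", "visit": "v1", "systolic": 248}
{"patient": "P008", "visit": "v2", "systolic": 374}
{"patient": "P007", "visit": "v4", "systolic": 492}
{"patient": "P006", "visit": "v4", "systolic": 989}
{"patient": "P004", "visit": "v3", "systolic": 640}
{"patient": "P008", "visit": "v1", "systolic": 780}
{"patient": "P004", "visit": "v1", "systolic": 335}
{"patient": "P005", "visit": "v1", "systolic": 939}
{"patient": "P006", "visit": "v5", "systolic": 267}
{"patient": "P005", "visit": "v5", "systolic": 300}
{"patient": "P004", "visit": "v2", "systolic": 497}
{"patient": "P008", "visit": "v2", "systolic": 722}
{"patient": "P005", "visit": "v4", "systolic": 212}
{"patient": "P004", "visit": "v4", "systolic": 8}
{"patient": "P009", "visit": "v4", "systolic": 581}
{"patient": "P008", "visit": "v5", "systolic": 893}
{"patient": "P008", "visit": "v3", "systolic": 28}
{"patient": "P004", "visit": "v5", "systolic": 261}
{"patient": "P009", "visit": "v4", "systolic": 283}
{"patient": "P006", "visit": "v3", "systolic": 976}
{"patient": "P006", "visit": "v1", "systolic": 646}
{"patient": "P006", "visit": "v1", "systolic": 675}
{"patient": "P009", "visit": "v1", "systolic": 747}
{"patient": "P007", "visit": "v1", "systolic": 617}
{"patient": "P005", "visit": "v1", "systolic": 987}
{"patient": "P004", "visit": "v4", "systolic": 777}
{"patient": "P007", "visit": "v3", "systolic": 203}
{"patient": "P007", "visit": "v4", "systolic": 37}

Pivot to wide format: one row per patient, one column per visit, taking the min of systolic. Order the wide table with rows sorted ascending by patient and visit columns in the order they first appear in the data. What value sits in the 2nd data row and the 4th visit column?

With rows sorted ascending by patient, row 2 is patient=P005. visit columns in first-appearance order: v2, v4, v3, v5, v1; column 4 is v5.
Long rows with patient=P005, visit=v5: min(371, 719, 300) = 300.

300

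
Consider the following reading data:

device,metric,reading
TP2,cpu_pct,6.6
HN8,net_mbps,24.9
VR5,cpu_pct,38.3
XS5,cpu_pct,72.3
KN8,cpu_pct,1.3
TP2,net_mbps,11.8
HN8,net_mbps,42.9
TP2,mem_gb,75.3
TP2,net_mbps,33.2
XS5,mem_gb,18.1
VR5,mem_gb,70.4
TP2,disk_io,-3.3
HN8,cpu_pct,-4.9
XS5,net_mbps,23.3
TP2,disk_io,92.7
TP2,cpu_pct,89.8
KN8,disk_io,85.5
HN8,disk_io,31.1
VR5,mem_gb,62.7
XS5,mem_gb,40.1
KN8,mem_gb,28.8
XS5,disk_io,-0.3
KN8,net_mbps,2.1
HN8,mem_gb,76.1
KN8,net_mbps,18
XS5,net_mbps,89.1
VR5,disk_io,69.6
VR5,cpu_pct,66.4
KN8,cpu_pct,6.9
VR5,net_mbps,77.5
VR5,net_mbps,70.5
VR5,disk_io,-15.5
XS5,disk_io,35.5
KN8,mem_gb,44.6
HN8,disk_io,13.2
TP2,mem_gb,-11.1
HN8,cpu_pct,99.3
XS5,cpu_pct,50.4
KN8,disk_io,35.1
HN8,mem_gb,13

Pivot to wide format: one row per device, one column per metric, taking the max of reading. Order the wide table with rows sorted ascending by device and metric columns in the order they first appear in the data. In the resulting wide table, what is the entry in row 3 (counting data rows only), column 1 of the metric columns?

89.8

With rows sorted ascending by device, row 3 is device=TP2. metric columns in first-appearance order: cpu_pct, net_mbps, mem_gb, disk_io; column 1 is cpu_pct.
Long rows with device=TP2, metric=cpu_pct: max(6.6, 89.8) = 89.8.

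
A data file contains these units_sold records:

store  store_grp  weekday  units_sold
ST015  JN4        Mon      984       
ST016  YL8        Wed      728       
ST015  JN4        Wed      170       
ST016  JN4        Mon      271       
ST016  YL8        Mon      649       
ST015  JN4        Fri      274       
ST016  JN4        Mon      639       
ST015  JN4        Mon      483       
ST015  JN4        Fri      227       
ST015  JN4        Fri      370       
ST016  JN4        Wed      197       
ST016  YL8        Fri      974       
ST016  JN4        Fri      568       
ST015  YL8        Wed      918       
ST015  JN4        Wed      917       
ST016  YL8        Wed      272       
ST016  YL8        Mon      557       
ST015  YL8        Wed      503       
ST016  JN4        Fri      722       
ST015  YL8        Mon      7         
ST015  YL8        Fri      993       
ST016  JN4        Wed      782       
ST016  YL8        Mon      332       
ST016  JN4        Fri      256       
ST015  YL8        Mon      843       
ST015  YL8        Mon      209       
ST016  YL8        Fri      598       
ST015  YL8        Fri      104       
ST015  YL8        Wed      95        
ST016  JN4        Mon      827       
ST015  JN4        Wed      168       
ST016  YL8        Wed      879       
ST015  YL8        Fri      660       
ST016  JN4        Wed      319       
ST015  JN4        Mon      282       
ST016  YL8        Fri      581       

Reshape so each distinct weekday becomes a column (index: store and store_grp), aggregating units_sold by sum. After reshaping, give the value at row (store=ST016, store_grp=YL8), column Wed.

1879

Rows with store=ST016, store_grp=YL8 and weekday=Wed: units_sold values are 728, 272, 879.
728 + 272 + 879 = 1879.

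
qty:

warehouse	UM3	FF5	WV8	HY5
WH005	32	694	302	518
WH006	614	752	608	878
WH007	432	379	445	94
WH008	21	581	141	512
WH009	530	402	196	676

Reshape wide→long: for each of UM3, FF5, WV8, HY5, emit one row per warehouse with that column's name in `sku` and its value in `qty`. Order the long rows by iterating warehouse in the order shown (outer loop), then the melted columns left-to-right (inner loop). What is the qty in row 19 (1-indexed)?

196

20 rows total (5 × 4). Row 19: index ⌊(19-1)/4⌋ = 4 into warehouse → WH009; (19-1) mod 4 = 2 into the melted columns → WV8.
So row 19 is (WH009, WV8, 196); qty = 196.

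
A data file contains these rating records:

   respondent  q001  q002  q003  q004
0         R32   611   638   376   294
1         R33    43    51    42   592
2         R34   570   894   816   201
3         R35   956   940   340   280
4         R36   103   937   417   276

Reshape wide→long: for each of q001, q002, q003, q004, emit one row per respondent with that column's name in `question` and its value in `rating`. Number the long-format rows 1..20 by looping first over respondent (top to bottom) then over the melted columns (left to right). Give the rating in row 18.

20 rows total (5 × 4). Row 18: index ⌊(18-1)/4⌋ = 4 into respondent → R36; (18-1) mod 4 = 1 into the melted columns → q002.
So row 18 is (R36, q002, 937); rating = 937.

937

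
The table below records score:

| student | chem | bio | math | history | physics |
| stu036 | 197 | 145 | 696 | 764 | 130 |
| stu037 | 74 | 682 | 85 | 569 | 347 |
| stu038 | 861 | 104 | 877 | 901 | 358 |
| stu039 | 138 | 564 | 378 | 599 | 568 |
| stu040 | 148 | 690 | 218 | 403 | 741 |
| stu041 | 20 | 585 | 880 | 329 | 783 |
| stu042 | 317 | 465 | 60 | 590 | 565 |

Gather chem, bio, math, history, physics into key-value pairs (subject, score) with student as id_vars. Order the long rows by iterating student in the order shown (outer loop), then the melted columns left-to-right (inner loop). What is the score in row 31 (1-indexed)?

317

35 rows total (7 × 5). Row 31: index ⌊(31-1)/5⌋ = 6 into student → stu042; (31-1) mod 5 = 0 into the melted columns → chem.
So row 31 is (stu042, chem, 317); score = 317.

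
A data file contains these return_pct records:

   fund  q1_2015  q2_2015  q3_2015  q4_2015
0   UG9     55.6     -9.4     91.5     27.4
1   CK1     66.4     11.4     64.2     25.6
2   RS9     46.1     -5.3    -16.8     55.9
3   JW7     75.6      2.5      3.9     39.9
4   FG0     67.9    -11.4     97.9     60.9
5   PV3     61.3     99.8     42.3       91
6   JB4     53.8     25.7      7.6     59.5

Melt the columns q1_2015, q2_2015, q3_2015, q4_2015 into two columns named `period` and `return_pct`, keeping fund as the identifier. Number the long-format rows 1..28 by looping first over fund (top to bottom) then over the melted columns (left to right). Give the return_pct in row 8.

28 rows total (7 × 4). Row 8: index ⌊(8-1)/4⌋ = 1 into fund → CK1; (8-1) mod 4 = 3 into the melted columns → q4_2015.
So row 8 is (CK1, q4_2015, 25.6); return_pct = 25.6.

25.6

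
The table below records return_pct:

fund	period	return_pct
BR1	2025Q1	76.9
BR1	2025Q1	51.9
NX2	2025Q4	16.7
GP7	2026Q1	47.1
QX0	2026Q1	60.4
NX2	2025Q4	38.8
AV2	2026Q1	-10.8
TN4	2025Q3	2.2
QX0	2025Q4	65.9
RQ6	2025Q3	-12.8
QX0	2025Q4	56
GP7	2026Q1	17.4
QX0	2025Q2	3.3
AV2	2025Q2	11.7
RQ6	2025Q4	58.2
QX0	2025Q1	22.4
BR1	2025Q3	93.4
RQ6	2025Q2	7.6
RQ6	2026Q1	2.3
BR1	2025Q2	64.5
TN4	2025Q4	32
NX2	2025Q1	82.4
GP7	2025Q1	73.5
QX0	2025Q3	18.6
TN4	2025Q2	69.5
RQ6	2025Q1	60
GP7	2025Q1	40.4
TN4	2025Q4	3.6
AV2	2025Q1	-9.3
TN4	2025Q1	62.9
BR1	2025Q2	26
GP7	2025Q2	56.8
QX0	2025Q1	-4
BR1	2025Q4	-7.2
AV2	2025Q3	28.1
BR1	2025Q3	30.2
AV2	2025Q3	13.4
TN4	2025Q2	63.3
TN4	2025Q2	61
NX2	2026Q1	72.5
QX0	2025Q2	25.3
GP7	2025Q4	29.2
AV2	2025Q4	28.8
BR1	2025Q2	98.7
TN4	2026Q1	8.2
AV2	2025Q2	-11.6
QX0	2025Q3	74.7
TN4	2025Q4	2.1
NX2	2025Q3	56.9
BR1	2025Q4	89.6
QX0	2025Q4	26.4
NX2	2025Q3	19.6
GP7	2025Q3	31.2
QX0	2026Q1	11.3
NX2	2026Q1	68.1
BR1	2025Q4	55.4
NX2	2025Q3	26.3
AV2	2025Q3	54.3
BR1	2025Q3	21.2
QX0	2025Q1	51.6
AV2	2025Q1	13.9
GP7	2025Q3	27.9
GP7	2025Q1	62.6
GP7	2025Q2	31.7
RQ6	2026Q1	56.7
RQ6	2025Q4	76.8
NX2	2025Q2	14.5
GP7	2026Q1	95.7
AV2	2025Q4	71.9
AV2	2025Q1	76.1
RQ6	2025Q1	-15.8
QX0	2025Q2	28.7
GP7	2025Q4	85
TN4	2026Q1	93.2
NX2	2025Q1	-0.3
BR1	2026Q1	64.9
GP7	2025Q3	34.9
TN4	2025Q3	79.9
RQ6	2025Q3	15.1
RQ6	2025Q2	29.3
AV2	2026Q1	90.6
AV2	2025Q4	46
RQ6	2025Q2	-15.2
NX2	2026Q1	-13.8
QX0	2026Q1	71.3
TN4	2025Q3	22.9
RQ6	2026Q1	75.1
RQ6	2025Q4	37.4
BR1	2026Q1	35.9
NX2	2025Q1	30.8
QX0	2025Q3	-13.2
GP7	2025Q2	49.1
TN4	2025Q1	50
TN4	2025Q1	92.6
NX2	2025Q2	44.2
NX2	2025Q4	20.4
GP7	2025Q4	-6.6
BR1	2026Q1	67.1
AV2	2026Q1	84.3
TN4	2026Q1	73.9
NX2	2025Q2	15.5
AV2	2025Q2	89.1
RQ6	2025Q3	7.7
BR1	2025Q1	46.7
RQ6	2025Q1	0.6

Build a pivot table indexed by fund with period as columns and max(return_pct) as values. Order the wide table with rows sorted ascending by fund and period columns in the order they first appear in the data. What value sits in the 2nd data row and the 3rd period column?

67.1

With rows sorted ascending by fund, row 2 is fund=BR1. period columns in first-appearance order: 2025Q1, 2025Q4, 2026Q1, 2025Q3, 2025Q2; column 3 is 2026Q1.
Long rows with fund=BR1, period=2026Q1: max(64.9, 35.9, 67.1) = 67.1.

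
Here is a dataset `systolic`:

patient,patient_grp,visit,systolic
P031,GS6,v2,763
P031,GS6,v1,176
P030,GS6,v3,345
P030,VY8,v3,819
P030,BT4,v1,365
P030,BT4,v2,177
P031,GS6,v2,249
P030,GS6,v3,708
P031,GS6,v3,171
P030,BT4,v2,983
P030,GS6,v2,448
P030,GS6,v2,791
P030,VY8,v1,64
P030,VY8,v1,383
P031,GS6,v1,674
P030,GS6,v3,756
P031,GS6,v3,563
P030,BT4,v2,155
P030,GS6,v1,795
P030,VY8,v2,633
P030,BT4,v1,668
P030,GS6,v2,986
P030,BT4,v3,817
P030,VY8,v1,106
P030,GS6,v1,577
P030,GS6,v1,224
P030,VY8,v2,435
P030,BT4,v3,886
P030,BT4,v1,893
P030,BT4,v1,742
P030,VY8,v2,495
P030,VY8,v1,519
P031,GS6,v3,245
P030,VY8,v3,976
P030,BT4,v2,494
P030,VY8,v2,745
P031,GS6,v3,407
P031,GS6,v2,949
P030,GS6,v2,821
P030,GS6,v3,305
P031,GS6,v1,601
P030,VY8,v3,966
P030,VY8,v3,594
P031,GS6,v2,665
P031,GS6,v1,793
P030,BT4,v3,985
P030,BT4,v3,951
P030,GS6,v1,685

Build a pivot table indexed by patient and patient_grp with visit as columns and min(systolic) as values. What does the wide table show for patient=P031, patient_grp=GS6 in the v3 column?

171

Rows with patient=P031, patient_grp=GS6 and visit=v3: systolic values are 171, 563, 245, 407.
min(171, 563, 245, 407) = 171.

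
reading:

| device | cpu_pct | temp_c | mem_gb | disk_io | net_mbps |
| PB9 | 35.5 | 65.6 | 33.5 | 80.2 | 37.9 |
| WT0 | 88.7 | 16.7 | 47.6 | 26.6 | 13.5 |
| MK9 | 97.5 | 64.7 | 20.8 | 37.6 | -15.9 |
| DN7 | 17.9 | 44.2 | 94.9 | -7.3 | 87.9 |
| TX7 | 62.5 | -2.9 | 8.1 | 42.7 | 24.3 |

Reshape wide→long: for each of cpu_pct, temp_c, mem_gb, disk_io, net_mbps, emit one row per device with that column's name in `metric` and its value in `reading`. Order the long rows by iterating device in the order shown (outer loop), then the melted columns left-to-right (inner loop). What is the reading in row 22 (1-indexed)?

-2.9

25 rows total (5 × 5). Row 22: index ⌊(22-1)/5⌋ = 4 into device → TX7; (22-1) mod 5 = 1 into the melted columns → temp_c.
So row 22 is (TX7, temp_c, -2.9); reading = -2.9.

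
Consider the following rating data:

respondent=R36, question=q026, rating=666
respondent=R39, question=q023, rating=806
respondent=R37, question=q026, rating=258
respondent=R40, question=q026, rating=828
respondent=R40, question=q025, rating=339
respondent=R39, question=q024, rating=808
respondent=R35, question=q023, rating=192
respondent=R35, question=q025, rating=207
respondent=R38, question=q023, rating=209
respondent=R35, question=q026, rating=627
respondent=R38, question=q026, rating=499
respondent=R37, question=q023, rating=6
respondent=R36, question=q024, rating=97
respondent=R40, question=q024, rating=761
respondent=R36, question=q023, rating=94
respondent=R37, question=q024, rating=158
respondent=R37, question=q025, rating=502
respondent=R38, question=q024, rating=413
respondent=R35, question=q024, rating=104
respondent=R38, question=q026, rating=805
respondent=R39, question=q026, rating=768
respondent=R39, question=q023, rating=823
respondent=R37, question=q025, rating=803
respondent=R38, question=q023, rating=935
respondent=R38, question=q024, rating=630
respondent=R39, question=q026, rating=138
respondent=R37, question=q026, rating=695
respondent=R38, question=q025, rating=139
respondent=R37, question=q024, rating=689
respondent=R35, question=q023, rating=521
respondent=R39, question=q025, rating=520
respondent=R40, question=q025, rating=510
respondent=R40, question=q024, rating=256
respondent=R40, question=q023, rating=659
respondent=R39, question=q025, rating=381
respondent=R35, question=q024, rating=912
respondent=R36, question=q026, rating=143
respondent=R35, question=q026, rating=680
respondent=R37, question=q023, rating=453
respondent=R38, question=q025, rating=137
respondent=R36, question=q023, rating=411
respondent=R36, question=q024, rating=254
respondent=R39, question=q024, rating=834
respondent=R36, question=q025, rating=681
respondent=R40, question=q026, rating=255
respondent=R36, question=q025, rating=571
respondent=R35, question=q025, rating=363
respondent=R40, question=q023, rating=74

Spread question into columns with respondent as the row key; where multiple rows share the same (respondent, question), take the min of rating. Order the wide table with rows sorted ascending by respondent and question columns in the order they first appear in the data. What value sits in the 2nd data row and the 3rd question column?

571

With rows sorted ascending by respondent, row 2 is respondent=R36. question columns in first-appearance order: q026, q023, q025, q024; column 3 is q025.
Long rows with respondent=R36, question=q025: min(681, 571) = 571.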